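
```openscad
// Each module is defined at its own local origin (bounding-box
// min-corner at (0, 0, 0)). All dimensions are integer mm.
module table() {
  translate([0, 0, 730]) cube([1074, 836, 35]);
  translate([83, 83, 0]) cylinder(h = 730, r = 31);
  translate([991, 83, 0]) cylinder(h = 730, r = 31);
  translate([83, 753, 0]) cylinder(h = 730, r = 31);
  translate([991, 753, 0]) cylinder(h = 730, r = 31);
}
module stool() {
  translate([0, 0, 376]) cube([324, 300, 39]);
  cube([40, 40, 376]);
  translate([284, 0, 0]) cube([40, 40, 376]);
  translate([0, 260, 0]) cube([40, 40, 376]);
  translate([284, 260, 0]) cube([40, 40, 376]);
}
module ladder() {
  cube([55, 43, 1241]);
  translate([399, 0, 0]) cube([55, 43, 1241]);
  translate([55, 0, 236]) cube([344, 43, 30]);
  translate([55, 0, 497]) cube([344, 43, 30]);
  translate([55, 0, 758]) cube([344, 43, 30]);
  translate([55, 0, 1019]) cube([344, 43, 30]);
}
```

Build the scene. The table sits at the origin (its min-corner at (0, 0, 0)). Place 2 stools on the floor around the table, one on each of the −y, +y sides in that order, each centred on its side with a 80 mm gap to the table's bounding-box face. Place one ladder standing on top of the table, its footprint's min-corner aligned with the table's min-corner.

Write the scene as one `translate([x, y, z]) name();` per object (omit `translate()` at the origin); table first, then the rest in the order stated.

table();
translate([375, -380, 0]) stool();
translate([375, 916, 0]) stool();
translate([0, 0, 765]) ladder();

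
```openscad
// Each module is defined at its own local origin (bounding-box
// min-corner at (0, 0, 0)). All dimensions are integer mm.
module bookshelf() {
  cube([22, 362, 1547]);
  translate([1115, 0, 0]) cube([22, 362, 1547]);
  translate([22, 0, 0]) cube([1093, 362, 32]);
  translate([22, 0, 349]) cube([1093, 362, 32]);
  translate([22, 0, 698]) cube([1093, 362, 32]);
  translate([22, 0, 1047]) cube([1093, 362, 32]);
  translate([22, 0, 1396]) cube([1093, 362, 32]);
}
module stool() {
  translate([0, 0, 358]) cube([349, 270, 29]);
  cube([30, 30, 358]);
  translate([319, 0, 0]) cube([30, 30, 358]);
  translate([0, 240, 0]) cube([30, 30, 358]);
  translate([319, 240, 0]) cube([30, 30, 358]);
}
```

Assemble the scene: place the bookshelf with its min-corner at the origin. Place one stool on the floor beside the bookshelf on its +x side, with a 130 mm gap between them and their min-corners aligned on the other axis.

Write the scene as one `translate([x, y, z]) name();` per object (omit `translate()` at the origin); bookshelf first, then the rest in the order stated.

bookshelf();
translate([1267, 0, 0]) stool();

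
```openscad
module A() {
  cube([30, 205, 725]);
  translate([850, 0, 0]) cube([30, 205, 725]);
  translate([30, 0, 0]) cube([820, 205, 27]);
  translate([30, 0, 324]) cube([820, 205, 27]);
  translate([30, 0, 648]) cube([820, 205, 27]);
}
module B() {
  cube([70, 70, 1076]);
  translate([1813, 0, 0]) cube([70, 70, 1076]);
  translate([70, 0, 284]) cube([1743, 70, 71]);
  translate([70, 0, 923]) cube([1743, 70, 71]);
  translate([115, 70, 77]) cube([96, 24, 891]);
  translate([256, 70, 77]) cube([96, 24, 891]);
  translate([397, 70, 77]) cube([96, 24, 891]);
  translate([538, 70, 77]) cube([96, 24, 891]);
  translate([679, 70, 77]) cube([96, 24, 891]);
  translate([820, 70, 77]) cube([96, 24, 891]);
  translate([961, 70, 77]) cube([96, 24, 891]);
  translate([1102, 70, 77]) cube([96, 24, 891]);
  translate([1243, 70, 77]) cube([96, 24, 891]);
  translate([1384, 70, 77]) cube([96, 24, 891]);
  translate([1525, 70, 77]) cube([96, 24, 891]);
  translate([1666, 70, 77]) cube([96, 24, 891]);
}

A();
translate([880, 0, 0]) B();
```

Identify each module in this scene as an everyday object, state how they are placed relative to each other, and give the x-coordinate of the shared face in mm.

The bookshelf's +x face and the fence section's −x face are both at x = 880 mm.

A is a bookshelf. B is a fence section. The fence section is against the bookshelf's +x side, with their −y faces flush. The x-coordinate of the shared face is 880 mm.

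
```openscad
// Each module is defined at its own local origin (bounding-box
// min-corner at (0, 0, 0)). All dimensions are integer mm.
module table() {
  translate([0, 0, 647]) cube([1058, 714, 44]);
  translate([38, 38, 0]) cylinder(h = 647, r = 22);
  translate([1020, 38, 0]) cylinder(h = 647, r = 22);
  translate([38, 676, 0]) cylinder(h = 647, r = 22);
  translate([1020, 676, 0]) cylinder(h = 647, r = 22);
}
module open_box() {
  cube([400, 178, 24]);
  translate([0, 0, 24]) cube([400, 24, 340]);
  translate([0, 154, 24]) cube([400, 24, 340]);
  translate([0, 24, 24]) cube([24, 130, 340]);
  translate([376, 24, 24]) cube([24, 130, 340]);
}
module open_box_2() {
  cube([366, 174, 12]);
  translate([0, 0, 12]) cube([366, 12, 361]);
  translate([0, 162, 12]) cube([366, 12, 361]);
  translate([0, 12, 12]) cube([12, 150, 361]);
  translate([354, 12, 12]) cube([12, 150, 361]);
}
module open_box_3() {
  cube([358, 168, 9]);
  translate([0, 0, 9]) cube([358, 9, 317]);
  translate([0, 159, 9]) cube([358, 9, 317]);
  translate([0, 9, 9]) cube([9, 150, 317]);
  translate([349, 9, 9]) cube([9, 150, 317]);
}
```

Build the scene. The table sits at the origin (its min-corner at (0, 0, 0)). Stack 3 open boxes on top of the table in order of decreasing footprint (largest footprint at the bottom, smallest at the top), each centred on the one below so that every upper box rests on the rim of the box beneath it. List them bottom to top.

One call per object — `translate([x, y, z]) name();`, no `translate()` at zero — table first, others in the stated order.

table();
translate([329, 268, 691]) open_box();
translate([346, 270, 1055]) open_box_2();
translate([350, 273, 1428]) open_box_3();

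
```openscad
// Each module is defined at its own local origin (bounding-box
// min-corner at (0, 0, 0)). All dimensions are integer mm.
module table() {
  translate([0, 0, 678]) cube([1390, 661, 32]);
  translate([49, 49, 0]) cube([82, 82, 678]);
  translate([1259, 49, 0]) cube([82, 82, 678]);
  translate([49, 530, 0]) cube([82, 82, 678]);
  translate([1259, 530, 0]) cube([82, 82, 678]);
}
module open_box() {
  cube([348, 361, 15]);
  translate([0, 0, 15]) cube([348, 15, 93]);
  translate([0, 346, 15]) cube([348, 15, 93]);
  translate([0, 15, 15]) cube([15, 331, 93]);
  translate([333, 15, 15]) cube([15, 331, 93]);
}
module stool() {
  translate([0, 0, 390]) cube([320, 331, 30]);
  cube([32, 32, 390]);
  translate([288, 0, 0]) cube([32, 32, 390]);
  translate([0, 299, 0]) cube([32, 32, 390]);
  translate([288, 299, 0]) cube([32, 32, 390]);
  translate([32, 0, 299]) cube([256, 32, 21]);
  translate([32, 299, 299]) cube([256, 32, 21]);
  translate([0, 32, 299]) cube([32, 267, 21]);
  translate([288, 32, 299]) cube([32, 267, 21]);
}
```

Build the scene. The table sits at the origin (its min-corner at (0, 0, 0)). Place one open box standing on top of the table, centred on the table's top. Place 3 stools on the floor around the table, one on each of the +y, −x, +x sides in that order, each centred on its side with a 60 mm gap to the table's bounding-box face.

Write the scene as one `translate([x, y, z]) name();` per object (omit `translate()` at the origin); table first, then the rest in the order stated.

table();
translate([521, 150, 710]) open_box();
translate([535, 721, 0]) stool();
translate([-380, 165, 0]) stool();
translate([1450, 165, 0]) stool();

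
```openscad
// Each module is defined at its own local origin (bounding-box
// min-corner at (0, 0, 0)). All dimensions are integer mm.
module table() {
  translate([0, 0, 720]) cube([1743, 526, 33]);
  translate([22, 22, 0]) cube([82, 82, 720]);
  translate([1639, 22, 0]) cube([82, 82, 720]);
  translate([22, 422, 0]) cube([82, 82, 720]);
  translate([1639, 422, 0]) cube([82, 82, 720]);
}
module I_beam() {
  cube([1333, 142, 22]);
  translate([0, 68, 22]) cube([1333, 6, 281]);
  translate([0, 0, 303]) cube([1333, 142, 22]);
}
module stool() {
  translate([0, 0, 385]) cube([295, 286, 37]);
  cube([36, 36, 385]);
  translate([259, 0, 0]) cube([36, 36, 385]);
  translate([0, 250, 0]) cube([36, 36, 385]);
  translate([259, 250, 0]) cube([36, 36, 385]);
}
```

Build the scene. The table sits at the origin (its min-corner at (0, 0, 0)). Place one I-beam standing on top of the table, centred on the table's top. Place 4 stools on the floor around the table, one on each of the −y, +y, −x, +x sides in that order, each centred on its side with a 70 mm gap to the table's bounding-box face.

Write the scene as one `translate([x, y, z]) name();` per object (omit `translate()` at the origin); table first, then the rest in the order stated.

table();
translate([205, 192, 753]) I_beam();
translate([724, -356, 0]) stool();
translate([724, 596, 0]) stool();
translate([-365, 120, 0]) stool();
translate([1813, 120, 0]) stool();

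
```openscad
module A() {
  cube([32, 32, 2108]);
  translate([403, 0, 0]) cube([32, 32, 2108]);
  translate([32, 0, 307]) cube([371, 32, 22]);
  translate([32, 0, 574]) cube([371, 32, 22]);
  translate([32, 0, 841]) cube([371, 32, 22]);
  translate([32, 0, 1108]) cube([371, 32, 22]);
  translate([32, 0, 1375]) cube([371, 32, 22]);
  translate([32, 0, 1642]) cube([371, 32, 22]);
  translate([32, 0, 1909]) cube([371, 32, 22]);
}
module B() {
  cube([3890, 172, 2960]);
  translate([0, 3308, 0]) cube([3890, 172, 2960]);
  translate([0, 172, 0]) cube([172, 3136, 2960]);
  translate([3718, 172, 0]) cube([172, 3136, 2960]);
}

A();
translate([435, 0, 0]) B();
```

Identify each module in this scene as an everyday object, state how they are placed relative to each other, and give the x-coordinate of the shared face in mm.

The ladder's +x face and the house frame's −x face are both at x = 435 mm.

A is a ladder. B is a house frame. The house frame is against the ladder's +x side, with their −y faces flush. The x-coordinate of the shared face is 435 mm.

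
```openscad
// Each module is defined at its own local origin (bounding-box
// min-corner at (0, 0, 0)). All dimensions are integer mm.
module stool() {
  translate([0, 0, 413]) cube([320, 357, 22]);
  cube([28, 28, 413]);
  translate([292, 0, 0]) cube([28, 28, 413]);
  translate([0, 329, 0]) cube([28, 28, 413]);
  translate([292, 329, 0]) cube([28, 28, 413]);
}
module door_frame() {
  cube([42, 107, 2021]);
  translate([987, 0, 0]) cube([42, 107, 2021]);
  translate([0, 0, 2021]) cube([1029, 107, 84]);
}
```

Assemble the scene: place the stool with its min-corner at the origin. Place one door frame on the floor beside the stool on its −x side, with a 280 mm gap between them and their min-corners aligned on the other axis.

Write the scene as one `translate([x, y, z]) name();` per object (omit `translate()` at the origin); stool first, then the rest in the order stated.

stool();
translate([-1309, 0, 0]) door_frame();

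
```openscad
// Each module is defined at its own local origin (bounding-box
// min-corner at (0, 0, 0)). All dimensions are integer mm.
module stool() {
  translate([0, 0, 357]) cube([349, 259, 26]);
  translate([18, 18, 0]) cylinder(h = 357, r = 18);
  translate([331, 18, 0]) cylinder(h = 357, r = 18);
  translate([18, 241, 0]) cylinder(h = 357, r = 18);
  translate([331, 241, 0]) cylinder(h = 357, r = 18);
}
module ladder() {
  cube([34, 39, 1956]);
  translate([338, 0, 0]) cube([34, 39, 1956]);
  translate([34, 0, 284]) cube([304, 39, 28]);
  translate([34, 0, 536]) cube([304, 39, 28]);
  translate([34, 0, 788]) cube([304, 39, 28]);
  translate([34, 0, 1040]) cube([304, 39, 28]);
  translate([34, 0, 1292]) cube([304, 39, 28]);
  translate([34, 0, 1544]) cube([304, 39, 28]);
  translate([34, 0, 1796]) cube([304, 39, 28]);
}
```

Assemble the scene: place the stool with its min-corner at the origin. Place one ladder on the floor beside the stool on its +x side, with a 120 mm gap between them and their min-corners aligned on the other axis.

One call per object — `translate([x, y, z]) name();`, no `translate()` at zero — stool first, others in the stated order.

stool();
translate([469, 0, 0]) ladder();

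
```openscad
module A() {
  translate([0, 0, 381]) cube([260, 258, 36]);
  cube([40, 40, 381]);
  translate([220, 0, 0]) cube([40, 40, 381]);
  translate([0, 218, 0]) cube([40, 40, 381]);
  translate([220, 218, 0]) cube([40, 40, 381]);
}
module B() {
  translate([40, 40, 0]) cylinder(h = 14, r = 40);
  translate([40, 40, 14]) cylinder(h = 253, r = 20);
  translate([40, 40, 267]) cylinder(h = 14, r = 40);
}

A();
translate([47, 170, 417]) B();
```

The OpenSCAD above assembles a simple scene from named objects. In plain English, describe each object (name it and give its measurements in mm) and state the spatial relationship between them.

A is a four-legged stool. The seat is a 260×258×36 mm slab whose top surface is at z = 417 mm; four square legs, each 40×40 mm in cross-section, run from the floor (z = 0) to the underside of the seat, each flush with a corner of the seat.

B is a spool: two coaxial disc flanges of radius 40 mm and thickness 14 mm, joined by a core cylinder of radius 20 mm and height 253 mm. The lower flange rests on z = 0 and the three cylinders share a vertical axis.

The spool is on top of the stool.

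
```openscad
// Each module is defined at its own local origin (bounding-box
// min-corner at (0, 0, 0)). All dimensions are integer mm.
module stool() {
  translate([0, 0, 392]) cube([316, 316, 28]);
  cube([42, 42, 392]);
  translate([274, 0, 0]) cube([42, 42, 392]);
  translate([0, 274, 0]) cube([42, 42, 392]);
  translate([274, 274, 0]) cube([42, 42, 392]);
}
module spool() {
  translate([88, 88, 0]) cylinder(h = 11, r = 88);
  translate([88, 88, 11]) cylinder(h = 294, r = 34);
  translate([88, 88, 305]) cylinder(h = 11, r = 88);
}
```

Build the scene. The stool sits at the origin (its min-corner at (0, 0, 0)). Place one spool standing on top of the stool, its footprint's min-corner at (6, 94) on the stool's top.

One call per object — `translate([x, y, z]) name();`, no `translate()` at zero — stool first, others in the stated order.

stool();
translate([6, 94, 420]) spool();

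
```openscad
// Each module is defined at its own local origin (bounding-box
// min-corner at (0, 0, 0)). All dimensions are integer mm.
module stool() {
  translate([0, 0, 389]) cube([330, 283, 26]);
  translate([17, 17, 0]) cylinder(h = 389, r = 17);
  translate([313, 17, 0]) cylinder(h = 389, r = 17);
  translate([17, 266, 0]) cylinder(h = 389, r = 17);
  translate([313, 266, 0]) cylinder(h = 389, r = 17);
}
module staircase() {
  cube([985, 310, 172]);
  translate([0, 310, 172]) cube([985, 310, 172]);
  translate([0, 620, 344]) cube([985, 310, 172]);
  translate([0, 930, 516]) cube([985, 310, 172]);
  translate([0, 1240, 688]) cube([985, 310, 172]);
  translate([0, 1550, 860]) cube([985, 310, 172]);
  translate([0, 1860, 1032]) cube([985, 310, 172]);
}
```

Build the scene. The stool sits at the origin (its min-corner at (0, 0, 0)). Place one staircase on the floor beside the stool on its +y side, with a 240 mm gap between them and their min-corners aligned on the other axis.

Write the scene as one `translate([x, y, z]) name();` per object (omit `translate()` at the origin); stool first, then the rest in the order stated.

stool();
translate([0, 523, 0]) staircase();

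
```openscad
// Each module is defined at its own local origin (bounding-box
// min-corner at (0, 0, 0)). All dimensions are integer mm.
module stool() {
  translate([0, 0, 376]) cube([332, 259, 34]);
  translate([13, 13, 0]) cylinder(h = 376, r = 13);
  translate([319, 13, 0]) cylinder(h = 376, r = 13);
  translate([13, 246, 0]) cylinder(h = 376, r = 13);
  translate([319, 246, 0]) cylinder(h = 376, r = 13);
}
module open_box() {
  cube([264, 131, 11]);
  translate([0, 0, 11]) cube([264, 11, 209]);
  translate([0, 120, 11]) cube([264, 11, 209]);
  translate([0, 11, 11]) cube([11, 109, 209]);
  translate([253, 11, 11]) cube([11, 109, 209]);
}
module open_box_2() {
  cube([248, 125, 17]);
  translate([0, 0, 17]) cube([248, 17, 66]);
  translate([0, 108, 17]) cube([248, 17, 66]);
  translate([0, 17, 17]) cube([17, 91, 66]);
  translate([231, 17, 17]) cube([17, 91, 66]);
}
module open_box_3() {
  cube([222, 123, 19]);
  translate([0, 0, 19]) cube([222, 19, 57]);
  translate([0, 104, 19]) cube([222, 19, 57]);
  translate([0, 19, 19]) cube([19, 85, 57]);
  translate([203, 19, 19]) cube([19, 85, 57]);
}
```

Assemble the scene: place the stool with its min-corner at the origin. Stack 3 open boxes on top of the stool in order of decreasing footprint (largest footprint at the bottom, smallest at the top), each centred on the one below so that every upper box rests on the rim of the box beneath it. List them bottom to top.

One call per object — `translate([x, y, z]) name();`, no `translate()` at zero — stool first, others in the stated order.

stool();
translate([34, 64, 410]) open_box();
translate([42, 67, 630]) open_box_2();
translate([55, 68, 713]) open_box_3();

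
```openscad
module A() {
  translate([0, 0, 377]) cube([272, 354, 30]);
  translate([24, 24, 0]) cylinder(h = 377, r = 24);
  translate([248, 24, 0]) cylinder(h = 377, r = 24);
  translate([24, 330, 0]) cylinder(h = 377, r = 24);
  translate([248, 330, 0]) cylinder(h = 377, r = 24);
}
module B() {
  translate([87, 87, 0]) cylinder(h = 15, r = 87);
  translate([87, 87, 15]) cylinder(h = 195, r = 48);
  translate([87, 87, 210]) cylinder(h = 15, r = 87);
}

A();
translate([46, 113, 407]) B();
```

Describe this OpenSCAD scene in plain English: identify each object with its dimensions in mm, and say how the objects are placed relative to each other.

A is a four-legged stool. The seat is 272×354 mm, 30 mm thick, top at z = 407 mm. It stands on four round legs, each 48 mm in diameter, from z = 0 to the seat underside, each leg's axis is inset half a diameter from the nearest pair of seat edges (so the leg's bounding box is flush with the corner).

B is a spool: two coaxial disc flanges of radius 87 mm and thickness 15 mm, joined by a core cylinder of radius 48 mm and height 195 mm. The lower flange rests on z = 0 and the three cylinders share a vertical axis.

The spool is on top of the stool.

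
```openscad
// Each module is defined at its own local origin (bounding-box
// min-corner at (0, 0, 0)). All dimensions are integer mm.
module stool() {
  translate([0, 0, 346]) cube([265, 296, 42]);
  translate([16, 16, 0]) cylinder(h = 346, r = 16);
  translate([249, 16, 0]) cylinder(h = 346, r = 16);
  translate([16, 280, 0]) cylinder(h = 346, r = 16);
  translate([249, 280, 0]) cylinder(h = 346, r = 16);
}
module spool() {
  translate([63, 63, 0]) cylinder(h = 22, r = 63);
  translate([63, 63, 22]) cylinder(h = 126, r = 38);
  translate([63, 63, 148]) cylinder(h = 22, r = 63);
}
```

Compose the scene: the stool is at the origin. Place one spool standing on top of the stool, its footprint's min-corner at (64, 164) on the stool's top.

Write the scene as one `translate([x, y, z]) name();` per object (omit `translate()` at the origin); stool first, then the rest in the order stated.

stool();
translate([64, 164, 388]) spool();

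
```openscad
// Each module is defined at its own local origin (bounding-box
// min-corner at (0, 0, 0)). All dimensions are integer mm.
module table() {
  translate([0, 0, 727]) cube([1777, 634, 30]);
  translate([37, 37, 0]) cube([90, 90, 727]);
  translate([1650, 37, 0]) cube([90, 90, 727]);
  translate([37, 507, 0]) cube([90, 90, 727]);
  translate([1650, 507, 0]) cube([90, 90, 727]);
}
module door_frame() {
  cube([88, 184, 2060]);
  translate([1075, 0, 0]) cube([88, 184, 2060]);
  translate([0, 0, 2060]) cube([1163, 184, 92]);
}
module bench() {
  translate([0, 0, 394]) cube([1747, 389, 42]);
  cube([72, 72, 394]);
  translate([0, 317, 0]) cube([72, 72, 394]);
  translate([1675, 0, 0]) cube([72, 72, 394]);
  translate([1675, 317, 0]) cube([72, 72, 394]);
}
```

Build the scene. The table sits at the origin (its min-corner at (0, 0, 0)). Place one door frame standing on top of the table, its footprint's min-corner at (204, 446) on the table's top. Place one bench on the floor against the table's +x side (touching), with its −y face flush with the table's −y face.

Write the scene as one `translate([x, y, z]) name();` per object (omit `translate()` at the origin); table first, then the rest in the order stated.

table();
translate([204, 446, 757]) door_frame();
translate([1777, 0, 0]) bench();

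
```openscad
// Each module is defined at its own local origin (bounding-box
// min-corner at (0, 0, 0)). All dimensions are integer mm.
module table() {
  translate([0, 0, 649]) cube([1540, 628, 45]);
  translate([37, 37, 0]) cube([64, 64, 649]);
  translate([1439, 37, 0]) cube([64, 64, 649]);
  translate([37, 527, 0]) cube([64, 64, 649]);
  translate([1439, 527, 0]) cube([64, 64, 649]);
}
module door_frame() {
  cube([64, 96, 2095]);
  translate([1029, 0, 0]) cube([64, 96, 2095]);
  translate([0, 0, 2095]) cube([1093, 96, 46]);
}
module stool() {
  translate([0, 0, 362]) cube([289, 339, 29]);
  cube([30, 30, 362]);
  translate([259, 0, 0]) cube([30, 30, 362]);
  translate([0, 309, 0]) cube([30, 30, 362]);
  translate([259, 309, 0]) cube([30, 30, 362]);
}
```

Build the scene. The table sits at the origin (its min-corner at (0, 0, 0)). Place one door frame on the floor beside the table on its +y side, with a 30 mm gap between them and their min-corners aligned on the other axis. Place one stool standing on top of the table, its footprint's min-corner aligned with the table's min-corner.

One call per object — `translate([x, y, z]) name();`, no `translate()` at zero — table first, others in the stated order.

table();
translate([0, 658, 0]) door_frame();
translate([0, 0, 694]) stool();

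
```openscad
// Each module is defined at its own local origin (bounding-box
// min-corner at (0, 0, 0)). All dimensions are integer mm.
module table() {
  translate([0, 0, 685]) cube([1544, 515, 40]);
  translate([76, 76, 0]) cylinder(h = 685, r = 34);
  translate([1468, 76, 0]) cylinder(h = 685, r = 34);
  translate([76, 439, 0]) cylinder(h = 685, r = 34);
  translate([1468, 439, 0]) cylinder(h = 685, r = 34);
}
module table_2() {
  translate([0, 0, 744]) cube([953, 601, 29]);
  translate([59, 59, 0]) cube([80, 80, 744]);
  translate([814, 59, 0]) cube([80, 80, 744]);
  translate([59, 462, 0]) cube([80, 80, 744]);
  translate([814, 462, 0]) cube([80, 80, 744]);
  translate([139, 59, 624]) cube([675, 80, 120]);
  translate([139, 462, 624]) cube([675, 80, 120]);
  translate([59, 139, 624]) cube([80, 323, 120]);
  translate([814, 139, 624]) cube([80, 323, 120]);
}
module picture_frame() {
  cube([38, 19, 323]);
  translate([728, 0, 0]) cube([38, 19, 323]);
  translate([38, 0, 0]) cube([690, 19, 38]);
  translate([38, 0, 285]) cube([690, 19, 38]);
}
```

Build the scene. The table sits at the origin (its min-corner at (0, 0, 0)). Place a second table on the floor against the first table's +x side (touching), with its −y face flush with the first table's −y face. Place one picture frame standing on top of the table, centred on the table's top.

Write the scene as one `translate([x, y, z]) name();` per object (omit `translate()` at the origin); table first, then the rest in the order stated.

table();
translate([1544, 0, 0]) table_2();
translate([389, 248, 725]) picture_frame();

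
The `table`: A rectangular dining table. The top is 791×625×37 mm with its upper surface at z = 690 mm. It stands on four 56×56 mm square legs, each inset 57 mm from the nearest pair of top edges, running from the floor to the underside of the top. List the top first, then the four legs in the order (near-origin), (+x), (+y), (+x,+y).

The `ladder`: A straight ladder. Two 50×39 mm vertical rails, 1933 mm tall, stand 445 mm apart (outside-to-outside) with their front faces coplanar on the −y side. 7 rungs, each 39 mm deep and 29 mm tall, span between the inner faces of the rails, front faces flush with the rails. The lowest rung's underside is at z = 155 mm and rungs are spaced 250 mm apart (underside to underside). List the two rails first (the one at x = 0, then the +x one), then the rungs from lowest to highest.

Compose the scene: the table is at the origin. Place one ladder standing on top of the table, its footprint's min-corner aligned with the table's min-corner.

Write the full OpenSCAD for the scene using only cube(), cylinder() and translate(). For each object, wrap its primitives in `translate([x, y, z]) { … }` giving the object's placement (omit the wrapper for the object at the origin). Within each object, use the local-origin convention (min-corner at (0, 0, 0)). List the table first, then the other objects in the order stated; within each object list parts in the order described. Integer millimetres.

translate([0, 0, 653]) cube([791, 625, 37]);
translate([57, 57, 0]) cube([56, 56, 653]);
translate([678, 57, 0]) cube([56, 56, 653]);
translate([57, 512, 0]) cube([56, 56, 653]);
translate([678, 512, 0]) cube([56, 56, 653]);
translate([0, 0, 690]) {
  cube([50, 39, 1933]);
  translate([395, 0, 0]) cube([50, 39, 1933]);
  translate([50, 0, 155]) cube([345, 39, 29]);
  translate([50, 0, 405]) cube([345, 39, 29]);
  translate([50, 0, 655]) cube([345, 39, 29]);
  translate([50, 0, 905]) cube([345, 39, 29]);
  translate([50, 0, 1155]) cube([345, 39, 29]);
  translate([50, 0, 1405]) cube([345, 39, 29]);
  translate([50, 0, 1655]) cube([345, 39, 29]);
}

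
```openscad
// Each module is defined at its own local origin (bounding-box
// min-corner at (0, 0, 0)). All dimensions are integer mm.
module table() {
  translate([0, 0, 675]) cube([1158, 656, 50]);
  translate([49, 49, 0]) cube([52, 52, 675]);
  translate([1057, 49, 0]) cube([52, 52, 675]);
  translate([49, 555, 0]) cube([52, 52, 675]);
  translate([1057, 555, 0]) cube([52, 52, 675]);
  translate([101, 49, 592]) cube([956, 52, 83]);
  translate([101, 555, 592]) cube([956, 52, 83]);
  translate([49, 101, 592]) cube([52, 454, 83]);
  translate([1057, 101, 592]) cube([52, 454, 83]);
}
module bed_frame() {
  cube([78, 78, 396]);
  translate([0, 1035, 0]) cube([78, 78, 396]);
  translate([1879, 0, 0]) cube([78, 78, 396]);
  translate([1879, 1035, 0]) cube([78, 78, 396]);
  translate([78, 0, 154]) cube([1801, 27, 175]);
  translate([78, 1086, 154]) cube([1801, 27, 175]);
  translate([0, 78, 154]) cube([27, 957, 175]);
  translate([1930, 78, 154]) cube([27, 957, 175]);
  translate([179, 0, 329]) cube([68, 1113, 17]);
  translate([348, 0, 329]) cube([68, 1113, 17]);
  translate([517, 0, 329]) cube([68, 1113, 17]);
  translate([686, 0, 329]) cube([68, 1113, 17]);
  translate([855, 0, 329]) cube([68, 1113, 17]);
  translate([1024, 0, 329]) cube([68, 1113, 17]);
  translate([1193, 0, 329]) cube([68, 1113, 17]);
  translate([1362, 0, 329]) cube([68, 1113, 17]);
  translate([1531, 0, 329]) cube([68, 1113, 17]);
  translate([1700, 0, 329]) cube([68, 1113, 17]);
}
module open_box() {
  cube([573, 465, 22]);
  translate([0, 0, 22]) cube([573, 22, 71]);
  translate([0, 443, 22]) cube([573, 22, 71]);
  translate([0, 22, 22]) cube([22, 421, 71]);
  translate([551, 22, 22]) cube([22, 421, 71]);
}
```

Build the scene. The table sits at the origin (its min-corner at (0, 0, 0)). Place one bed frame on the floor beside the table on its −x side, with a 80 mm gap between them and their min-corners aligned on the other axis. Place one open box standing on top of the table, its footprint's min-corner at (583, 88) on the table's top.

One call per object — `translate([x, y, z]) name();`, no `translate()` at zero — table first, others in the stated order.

table();
translate([-2037, 0, 0]) bed_frame();
translate([583, 88, 725]) open_box();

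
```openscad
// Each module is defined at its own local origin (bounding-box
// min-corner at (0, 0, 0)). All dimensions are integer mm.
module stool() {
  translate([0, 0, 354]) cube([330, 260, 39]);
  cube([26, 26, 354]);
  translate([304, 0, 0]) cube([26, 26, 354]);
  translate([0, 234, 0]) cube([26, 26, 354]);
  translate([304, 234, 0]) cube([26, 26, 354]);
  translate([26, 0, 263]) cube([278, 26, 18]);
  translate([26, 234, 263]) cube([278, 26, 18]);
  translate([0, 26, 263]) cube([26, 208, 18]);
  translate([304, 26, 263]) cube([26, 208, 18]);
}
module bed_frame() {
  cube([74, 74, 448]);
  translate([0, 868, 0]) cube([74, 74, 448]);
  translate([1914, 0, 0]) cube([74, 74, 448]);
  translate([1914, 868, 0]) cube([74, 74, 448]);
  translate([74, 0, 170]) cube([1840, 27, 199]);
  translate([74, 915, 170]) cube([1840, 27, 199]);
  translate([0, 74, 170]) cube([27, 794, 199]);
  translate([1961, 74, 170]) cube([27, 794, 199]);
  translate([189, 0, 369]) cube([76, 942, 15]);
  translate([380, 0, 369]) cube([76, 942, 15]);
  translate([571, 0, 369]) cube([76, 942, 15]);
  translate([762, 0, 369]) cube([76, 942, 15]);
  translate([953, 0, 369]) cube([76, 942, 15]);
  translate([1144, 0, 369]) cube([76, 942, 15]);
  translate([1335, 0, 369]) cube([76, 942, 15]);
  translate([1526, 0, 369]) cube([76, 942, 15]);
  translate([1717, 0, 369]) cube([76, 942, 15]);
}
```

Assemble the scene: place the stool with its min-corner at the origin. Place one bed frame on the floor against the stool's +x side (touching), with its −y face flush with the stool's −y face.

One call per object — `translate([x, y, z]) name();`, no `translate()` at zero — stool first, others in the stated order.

stool();
translate([330, 0, 0]) bed_frame();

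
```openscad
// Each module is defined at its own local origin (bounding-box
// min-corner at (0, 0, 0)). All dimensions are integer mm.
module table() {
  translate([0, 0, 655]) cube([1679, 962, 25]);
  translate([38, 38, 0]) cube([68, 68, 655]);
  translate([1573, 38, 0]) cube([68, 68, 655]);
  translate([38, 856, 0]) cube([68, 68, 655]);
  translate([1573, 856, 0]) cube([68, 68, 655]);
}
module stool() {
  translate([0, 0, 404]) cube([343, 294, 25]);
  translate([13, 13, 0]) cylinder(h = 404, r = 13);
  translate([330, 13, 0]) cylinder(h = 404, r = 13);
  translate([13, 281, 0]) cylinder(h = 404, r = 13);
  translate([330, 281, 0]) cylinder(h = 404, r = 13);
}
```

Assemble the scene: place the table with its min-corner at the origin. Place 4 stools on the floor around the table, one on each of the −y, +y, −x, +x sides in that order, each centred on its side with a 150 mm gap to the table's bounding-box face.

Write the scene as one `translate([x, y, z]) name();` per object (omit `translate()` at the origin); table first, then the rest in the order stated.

table();
translate([668, -444, 0]) stool();
translate([668, 1112, 0]) stool();
translate([-493, 334, 0]) stool();
translate([1829, 334, 0]) stool();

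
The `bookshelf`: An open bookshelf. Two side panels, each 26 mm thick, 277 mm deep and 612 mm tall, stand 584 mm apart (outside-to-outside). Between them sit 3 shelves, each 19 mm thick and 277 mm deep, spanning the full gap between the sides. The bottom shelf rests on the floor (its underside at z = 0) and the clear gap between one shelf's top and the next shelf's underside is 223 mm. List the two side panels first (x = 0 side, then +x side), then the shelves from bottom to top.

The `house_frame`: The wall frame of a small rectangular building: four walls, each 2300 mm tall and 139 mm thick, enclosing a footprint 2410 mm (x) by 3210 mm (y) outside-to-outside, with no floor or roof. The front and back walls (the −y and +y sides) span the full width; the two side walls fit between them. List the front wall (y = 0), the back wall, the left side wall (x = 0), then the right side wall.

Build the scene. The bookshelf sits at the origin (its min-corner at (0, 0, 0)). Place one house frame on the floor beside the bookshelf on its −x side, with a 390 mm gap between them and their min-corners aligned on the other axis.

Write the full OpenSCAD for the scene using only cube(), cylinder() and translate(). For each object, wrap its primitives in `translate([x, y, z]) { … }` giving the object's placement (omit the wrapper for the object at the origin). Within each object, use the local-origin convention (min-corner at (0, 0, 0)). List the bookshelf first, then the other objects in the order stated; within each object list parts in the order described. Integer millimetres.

cube([26, 277, 612]);
translate([558, 0, 0]) cube([26, 277, 612]);
translate([26, 0, 0]) cube([532, 277, 19]);
translate([26, 0, 242]) cube([532, 277, 19]);
translate([26, 0, 484]) cube([532, 277, 19]);
translate([-2800, 0, 0]) {
  cube([2410, 139, 2300]);
  translate([0, 3071, 0]) cube([2410, 139, 2300]);
  translate([0, 139, 0]) cube([139, 2932, 2300]);
  translate([2271, 139, 0]) cube([139, 2932, 2300]);
}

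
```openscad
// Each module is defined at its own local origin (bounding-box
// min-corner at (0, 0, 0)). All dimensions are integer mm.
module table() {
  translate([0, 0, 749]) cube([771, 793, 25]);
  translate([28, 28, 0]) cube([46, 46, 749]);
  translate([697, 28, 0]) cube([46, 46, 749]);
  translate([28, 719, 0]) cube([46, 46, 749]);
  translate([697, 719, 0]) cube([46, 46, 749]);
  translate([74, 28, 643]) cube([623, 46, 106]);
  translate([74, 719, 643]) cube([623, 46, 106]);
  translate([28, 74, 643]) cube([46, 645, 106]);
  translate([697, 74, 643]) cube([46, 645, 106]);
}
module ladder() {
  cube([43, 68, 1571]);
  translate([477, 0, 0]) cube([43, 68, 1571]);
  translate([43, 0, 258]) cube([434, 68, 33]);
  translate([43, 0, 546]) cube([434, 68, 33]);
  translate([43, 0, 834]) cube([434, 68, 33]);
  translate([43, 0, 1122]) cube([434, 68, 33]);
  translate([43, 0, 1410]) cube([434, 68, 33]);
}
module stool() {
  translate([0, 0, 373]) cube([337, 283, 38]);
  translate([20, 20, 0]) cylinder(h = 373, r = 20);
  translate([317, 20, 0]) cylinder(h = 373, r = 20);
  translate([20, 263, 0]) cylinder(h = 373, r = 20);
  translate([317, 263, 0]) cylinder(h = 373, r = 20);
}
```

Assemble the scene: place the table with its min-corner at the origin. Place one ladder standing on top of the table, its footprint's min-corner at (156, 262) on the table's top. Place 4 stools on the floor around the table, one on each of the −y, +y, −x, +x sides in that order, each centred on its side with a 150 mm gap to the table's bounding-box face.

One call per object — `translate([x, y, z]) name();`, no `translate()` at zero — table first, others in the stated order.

table();
translate([156, 262, 774]) ladder();
translate([217, -433, 0]) stool();
translate([217, 943, 0]) stool();
translate([-487, 255, 0]) stool();
translate([921, 255, 0]) stool();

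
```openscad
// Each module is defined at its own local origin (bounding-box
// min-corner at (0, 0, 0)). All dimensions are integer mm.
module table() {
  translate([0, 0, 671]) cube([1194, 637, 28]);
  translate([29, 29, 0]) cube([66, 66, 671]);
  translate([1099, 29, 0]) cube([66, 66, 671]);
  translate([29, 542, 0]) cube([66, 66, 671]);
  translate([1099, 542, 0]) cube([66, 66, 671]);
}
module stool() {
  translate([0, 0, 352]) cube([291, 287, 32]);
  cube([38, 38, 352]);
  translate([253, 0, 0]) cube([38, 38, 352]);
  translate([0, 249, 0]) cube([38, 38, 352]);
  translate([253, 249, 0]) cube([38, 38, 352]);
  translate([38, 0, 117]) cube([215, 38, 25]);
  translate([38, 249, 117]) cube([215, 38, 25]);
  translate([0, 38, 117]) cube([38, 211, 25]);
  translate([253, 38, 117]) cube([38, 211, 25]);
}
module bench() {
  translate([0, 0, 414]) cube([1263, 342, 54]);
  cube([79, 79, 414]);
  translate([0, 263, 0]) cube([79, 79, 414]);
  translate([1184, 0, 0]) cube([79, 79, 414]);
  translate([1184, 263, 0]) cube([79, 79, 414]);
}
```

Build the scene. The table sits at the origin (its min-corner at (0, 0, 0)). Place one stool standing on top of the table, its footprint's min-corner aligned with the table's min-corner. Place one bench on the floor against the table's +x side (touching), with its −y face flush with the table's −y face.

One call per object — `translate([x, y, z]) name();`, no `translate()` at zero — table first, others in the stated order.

table();
translate([0, 0, 699]) stool();
translate([1194, 0, 0]) bench();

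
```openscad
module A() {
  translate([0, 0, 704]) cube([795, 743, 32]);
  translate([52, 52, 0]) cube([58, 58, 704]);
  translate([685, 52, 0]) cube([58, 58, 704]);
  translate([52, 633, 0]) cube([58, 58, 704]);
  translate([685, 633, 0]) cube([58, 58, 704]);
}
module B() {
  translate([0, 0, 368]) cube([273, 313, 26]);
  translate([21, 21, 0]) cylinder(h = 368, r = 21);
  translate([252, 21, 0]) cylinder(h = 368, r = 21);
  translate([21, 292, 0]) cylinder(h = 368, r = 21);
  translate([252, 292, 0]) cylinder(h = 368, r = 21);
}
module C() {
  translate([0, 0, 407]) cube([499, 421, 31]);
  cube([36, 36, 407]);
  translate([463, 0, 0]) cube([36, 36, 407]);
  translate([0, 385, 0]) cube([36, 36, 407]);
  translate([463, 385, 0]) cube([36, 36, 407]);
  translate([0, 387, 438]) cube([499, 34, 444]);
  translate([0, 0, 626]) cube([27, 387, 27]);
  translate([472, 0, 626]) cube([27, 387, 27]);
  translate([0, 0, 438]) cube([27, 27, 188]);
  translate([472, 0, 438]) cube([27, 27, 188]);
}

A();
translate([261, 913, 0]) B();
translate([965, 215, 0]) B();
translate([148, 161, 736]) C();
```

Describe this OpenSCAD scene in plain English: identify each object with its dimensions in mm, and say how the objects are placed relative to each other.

A is a table with a 795×743 mm rectangular top, 32 mm thick, top surface at z = 736 mm, supported by four 58×58 mm square legs, each inset 52 mm from the nearest pair of top edges, running from the floor.

B is a simple wooden stool: a rectangular seat 273 mm (x) by 313 mm (y), 26 mm thick, top face at z = 394 mm, on four round legs, each 42 mm in diameter. The legs rest on z = 0, each leg's axis is inset half a diameter from the nearest pair of seat edges (so the leg's bounding box is flush with the corner).

C is a chair: 499×421 mm seat, 31 mm thick, top at z = 438 mm, on four 36 mm square corner legs flush with the seat edges. A 34 mm thick backrest slab spans the full seat width, extending 444 mm above the seat top, its back face flush with the seat's +y edge. Two armrests of 27×27 mm section run along each side from the seat's front edge to the front of the backrest, top faces 215 mm above the seat top and outer faces flush with the seat's x-edges; a 27×27 mm post under the front of each armrest stands on the seat at the front corner.

Two stools sit around the table at the +y, +x sides. The chair is on top of the table, centred.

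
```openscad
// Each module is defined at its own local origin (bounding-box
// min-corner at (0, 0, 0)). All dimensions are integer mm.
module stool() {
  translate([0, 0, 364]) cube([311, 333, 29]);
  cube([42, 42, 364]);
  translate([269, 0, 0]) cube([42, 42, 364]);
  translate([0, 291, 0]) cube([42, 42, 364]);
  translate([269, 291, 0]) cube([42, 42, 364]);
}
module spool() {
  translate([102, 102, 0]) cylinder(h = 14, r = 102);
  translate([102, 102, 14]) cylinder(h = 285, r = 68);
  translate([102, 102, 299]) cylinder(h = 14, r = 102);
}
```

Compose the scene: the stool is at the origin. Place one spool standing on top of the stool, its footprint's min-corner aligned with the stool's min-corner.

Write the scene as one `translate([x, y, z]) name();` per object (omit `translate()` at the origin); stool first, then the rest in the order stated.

stool();
translate([0, 0, 393]) spool();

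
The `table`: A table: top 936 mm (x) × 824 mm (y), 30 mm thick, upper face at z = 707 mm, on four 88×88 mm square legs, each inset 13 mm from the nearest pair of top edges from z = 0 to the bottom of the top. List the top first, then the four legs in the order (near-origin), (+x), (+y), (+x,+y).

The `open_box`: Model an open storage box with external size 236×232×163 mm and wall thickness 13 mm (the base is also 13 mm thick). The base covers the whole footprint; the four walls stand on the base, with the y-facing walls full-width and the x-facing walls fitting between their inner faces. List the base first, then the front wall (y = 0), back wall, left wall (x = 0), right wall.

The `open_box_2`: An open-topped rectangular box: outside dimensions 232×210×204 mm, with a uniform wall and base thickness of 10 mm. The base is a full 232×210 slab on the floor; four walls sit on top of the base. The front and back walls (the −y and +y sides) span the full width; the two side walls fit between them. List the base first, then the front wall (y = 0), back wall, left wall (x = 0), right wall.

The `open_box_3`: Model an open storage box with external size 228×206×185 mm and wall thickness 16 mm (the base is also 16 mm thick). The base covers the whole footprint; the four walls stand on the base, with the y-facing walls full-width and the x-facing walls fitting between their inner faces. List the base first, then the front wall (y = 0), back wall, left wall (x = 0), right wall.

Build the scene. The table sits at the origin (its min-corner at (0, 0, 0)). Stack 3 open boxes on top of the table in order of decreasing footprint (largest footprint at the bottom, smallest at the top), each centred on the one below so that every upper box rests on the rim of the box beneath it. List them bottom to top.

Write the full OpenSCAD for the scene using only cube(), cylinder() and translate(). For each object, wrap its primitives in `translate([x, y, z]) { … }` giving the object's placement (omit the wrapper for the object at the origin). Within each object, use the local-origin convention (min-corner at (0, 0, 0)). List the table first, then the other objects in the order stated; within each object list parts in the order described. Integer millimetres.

translate([0, 0, 677]) cube([936, 824, 30]);
translate([13, 13, 0]) cube([88, 88, 677]);
translate([835, 13, 0]) cube([88, 88, 677]);
translate([13, 723, 0]) cube([88, 88, 677]);
translate([835, 723, 0]) cube([88, 88, 677]);
translate([350, 296, 707]) {
  cube([236, 232, 13]);
  translate([0, 0, 13]) cube([236, 13, 150]);
  translate([0, 219, 13]) cube([236, 13, 150]);
  translate([0, 13, 13]) cube([13, 206, 150]);
  translate([223, 13, 13]) cube([13, 206, 150]);
}
translate([352, 307, 870]) {
  cube([232, 210, 10]);
  translate([0, 0, 10]) cube([232, 10, 194]);
  translate([0, 200, 10]) cube([232, 10, 194]);
  translate([0, 10, 10]) cube([10, 190, 194]);
  translate([222, 10, 10]) cube([10, 190, 194]);
}
translate([354, 309, 1074]) {
  cube([228, 206, 16]);
  translate([0, 0, 16]) cube([228, 16, 169]);
  translate([0, 190, 16]) cube([228, 16, 169]);
  translate([0, 16, 16]) cube([16, 174, 169]);
  translate([212, 16, 16]) cube([16, 174, 169]);
}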